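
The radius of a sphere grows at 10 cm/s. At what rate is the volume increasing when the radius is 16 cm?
10240π cm³/s

V = (4/3)πr³
dV/dt = dV/dr · dr/dt = 4πr² · 10
At r = 16: dV/dt = 10240π cm³/s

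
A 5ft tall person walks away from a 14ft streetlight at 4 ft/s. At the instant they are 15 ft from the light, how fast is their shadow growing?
20/9 ft/s

By similar triangles: 14/(x+s) = 5/s
Solving: s = 5x/9
ds/dt = 5/9 · dx/dt = 5/9 · 4 = 20/9 ft/s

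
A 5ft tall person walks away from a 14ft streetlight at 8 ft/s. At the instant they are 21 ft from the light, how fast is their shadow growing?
40/9 ft/s

By similar triangles: 14/(x+s) = 5/s
Solving: s = 5x/9
ds/dt = 5/9 · dx/dt = 5/9 · 8 = 40/9 ft/s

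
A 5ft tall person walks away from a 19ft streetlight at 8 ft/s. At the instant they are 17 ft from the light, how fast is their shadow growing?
20/7 ft/s

By similar triangles: 19/(x+s) = 5/s
Solving: s = 5x/14
ds/dt = 5/14 · dx/dt = 5/14 · 8 = 20/7 ft/s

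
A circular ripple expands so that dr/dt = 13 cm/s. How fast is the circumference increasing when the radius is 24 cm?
26π cm/s

C = 2πr
dC/dt = 2π · dr/dt = 2π · 13 = 26π cm/s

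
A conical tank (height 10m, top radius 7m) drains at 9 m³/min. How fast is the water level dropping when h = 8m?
225/(784π) ≈ 0.09135 m/min

r/h = 7/10, so r = (7/10)h
V = (1/3)πr²h = (1/3)π((7/10)h)²h = (49/300)πh³
dV/dh = (49/100)πh²
dh/dt = (dV/dt)/(dV/dh) = -9/((49/100)π·8²) = -225/(784π) m/min
The level is dropping at 225/(784π) ≈ 0.09135 m/min.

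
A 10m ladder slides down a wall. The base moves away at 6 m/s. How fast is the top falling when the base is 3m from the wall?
18√91/91 ≈ 1.887 m/s

x² + y² = 10²
2x·dx/dt + 2y·dy/dt = 0
dy/dt = -x/y · dx/dt = -3/√91 · 6 = -18√91/91 m/s
The top is descending at 18√91/91 ≈ 1.887 m/s.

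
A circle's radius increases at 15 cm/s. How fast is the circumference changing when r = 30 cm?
30π cm/s

C = 2πr
dC/dt = 2π · dr/dt = 2π · 15 = 30π cm/s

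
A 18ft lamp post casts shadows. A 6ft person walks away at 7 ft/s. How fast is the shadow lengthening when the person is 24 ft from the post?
7/2 ft/s

By similar triangles: 18/(x+s) = 6/s
Solving: s = 6x/12
ds/dt = 6/12 · dx/dt = 1/2 · 7 = 7/2 ft/s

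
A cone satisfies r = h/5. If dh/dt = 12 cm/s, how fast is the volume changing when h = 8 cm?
768π/25 cm³/s

V = (1/3)π(h/5)²h = πh³/75
dV/dt = πh²/25 · 12
At h = 8: dV/dt = 768π/25 cm³/s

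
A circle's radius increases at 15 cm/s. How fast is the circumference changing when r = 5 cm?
30π cm/s

C = 2πr
dC/dt = 2π · dr/dt = 2π · 15 = 30π cm/s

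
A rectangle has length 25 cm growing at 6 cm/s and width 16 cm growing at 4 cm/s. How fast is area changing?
196 cm²/s

A = lw
dA/dt = w·dl/dt + l·dw/dt = 16·6 + 25·4 = 196 cm²/s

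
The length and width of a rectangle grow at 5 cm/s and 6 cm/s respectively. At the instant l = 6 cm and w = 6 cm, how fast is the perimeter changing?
22 cm/s

P = 2(l + w)
dP/dt = 2(dl/dt + dw/dt) = 2(5 + 6) = 22 cm/s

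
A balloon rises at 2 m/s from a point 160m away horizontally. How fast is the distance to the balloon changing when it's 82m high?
82√8081/8081 ≈ 0.9122 m/s

z² = 160² + y²
z = √(160² + 82²) = 2√8081
dz/dt = y/z · dy/dt = 82/(2√8081) · 2 = 82√8081/8081 ≈ 0.9122 m/s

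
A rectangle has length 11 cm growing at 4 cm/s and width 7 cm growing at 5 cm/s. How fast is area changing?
83 cm²/s

A = lw
dA/dt = w·dl/dt + l·dw/dt = 7·4 + 11·5 = 83 cm²/s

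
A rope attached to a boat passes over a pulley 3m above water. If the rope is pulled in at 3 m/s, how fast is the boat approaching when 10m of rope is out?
30√91/91 ≈ 3.145 m/s

rope² = x² + 3²
x = √(10² - 3²) = √91
dx/dt = (rope/x) · d(rope)/dt = (10/√91) · (-3) = -30√91/91 m/s
The boat approaches at 30√91/91 ≈ 3.145 m/s.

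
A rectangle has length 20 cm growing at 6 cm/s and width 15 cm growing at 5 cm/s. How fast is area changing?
190 cm²/s

A = lw
dA/dt = w·dl/dt + l·dw/dt = 15·6 + 20·5 = 190 cm²/s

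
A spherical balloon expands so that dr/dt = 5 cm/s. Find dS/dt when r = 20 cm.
800π cm²/s

S = 4πr²
dS/dt = dS/dr · dr/dt = 8πr · 5
At r = 20: dS/dt = 800π cm²/s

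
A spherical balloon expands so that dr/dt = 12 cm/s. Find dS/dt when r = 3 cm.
288π cm²/s

S = 4πr²
dS/dt = dS/dr · dr/dt = 8πr · 12
At r = 3: dS/dt = 288π cm²/s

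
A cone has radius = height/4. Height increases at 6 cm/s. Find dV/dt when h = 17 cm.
867π/8 cm³/s

V = (1/3)π(h/4)²h = πh³/48
dV/dt = πh²/16 · 6
At h = 17: dV/dt = 867π/8 cm³/s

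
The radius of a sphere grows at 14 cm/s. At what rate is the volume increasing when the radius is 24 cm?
32256π cm³/s

V = (4/3)πr³
dV/dt = dV/dr · dr/dt = 4πr² · 14
At r = 24: dV/dt = 32256π cm³/s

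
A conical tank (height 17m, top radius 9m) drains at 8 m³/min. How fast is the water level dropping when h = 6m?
578/(729π) ≈ 0.2524 m/min

r/h = 9/17, so r = (9/17)h
V = (1/3)πr²h = (1/3)π((9/17)h)²h = (27/289)πh³
dV/dh = (81/289)πh²
dh/dt = (dV/dt)/(dV/dh) = -8/((81/289)π·6²) = -578/(729π) m/min
The level is dropping at 578/(729π) ≈ 0.2524 m/min.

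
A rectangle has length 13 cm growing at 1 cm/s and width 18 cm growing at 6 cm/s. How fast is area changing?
96 cm²/s

A = lw
dA/dt = w·dl/dt + l·dw/dt = 18·1 + 13·6 = 96 cm²/s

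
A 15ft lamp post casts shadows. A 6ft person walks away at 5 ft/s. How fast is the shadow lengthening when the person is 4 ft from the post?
10/3 ft/s

By similar triangles: 15/(x+s) = 6/s
Solving: s = 6x/9
ds/dt = 6/9 · dx/dt = 2/3 · 5 = 10/3 ft/s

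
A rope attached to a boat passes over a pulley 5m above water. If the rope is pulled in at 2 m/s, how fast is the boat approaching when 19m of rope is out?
19√21/42 ≈ 2.073 m/s

rope² = x² + 5²
x = √(19² - 5²) = 4√21
dx/dt = (rope/x) · d(rope)/dt = (19/(4√21)) · (-2) = -19√21/42 m/s
The boat approaches at 19√21/42 ≈ 2.073 m/s.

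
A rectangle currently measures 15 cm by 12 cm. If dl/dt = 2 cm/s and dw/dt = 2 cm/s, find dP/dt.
8 cm/s

P = 2(l + w)
dP/dt = 2(dl/dt + dw/dt) = 2(2 + 2) = 8 cm/s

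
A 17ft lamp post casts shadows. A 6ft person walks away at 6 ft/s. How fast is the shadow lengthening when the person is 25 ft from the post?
36/11 ft/s

By similar triangles: 17/(x+s) = 6/s
Solving: s = 6x/11
ds/dt = 6/11 · dx/dt = 6/11 · 6 = 36/11 ft/s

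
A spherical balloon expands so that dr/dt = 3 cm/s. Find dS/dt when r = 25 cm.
600π cm²/s

S = 4πr²
dS/dt = dS/dr · dr/dt = 8πr · 3
At r = 25: dS/dt = 600π cm²/s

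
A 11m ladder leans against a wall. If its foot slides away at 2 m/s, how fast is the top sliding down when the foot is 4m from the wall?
8√105/105 ≈ 0.7807 m/s

x² + y² = 11²
2x·dx/dt + 2y·dy/dt = 0
dy/dt = -x/y · dx/dt = -4/√105 · 2 = -8√105/105 m/s
The top is descending at 8√105/105 ≈ 0.7807 m/s.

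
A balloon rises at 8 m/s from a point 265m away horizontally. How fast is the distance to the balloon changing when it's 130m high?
208√3485/3485 ≈ 3.523 m/s

z² = 265² + y²
z = √(265² + 130²) = 5√3485
dz/dt = y/z · dy/dt = 130/(5√3485) · 8 = 208√3485/3485 ≈ 3.523 m/s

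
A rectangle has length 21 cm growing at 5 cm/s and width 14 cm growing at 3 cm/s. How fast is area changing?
133 cm²/s

A = lw
dA/dt = w·dl/dt + l·dw/dt = 14·5 + 21·3 = 133 cm²/s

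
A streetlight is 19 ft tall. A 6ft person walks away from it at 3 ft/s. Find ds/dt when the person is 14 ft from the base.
18/13 ft/s

By similar triangles: 19/(x+s) = 6/s
Solving: s = 6x/13
ds/dt = 6/13 · dx/dt = 6/13 · 3 = 18/13 ft/s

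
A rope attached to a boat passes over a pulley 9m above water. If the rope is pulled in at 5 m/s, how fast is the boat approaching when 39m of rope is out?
13√10/8 ≈ 5.139 m/s

rope² = x² + 9²
x = √(39² - 9²) = 12√10
dx/dt = (rope/x) · d(rope)/dt = (39/(12√10)) · (-5) = -13√10/8 m/s
The boat approaches at 13√10/8 ≈ 5.139 m/s.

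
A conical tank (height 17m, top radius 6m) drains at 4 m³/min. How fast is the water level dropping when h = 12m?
289/(1296π) ≈ 0.07098 m/min

r/h = 6/17, so r = (6/17)h
V = (1/3)πr²h = (1/3)π((6/17)h)²h = (12/289)πh³
dV/dh = (36/289)πh²
dh/dt = (dV/dt)/(dV/dh) = -4/((36/289)π·12²) = -289/(1296π) m/min
The level is dropping at 289/(1296π) ≈ 0.07098 m/min.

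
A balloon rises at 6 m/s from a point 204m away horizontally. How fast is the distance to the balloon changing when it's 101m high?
606√51817/51817 ≈ 2.662 m/s

z² = 204² + y²
z = √(204² + 101²) = √51817
dz/dt = y/z · dy/dt = 101/√51817 · 6 = 606√51817/51817 ≈ 2.662 m/s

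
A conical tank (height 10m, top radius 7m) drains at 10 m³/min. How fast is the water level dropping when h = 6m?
250/(441π) ≈ 0.1804 m/min

r/h = 7/10, so r = (7/10)h
V = (1/3)πr²h = (1/3)π((7/10)h)²h = (49/300)πh³
dV/dh = (49/100)πh²
dh/dt = (dV/dt)/(dV/dh) = -10/((49/100)π·6²) = -250/(441π) m/min
The level is dropping at 250/(441π) ≈ 0.1804 m/min.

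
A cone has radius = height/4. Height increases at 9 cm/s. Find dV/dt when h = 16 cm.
144π cm³/s

V = (1/3)π(h/4)²h = πh³/48
dV/dt = πh²/16 · 9
At h = 16: dV/dt = 144π cm³/s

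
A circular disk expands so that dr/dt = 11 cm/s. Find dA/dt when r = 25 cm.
550π cm²/s

A = πr²
dA/dt = 2πr · dr/dt = 2π(25)(11) = 550π cm²/s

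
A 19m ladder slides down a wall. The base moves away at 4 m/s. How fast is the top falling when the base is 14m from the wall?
56√165/165 ≈ 4.36 m/s

x² + y² = 19²
2x·dx/dt + 2y·dy/dt = 0
dy/dt = -x/y · dx/dt = -14/√165 · 4 = -56√165/165 m/s
The top is descending at 56√165/165 ≈ 4.36 m/s.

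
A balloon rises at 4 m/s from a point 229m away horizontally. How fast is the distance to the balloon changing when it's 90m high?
360√60541/60541 ≈ 1.463 m/s

z² = 229² + y²
z = √(229² + 90²) = √60541
dz/dt = y/z · dy/dt = 90/√60541 · 4 = 360√60541/60541 ≈ 1.463 m/s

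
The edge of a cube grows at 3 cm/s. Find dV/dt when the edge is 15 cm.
2025 cm³/s

V = s³
dV/dt = 3s² · ds/dt = 3·15²·3 = 2025 cm³/s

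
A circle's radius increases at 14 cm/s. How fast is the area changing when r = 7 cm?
196π cm²/s

A = πr²
dA/dt = 2πr · dr/dt = 2π(7)(14) = 196π cm²/s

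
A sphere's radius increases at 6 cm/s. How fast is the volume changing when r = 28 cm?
18816π cm³/s

V = (4/3)πr³
dV/dt = dV/dr · dr/dt = 4πr² · 6
At r = 28: dV/dt = 18816π cm³/s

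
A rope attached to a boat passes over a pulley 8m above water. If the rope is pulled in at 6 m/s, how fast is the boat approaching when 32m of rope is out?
8√15/5 ≈ 6.197 m/s

rope² = x² + 8²
x = √(32² - 8²) = 8√15
dx/dt = (rope/x) · d(rope)/dt = (32/(8√15)) · (-6) = -8√15/5 m/s
The boat approaches at 8√15/5 ≈ 6.197 m/s.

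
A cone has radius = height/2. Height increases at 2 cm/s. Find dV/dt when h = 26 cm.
338π cm³/s

V = (1/3)π(h/2)²h = πh³/12
dV/dt = πh²/4 · 2
At h = 26: dV/dt = 338π cm³/s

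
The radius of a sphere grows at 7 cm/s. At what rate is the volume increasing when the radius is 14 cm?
5488π cm³/s

V = (4/3)πr³
dV/dt = dV/dr · dr/dt = 4πr² · 7
At r = 14: dV/dt = 5488π cm³/s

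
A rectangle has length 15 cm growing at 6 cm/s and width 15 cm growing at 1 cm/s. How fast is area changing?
105 cm²/s

A = lw
dA/dt = w·dl/dt + l·dw/dt = 15·6 + 15·1 = 105 cm²/s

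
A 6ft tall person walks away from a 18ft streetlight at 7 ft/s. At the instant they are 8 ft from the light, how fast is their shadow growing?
7/2 ft/s

By similar triangles: 18/(x+s) = 6/s
Solving: s = 6x/12
ds/dt = 6/12 · dx/dt = 1/2 · 7 = 7/2 ft/s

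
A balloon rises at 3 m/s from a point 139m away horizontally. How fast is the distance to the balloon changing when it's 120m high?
360√33721/33721 ≈ 1.96 m/s

z² = 139² + y²
z = √(139² + 120²) = √33721
dz/dt = y/z · dy/dt = 120/√33721 · 3 = 360√33721/33721 ≈ 1.96 m/s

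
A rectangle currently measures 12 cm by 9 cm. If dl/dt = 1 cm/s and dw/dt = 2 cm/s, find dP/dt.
6 cm/s

P = 2(l + w)
dP/dt = 2(dl/dt + dw/dt) = 2(1 + 2) = 6 cm/s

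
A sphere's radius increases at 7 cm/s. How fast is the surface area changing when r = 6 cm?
336π cm²/s

S = 4πr²
dS/dt = dS/dr · dr/dt = 8πr · 7
At r = 6: dS/dt = 336π cm²/s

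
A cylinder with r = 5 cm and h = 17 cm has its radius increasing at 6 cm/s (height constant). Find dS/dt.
324π cm²/s

S = 2πrh + 2πr² (lateral + bases)
dS/dt = (2πh + 4πr)·dr/dt = (2π·17 + 4π·5)·6
= 324π cm²/s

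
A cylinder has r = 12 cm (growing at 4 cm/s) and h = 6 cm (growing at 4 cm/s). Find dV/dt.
1152π cm³/s

V = πr²h
dV/dt = 2πrh·dr/dt + πr²·dh/dt
= 2π(12)(6)(4) + π(12)²(4)
= 1152π cm³/s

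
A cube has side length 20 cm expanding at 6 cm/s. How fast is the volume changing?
7200 cm³/s

V = s³
dV/dt = 3s² · ds/dt = 3·20²·6 = 7200 cm³/s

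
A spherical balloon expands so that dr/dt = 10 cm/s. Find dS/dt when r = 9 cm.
720π cm²/s

S = 4πr²
dS/dt = dS/dr · dr/dt = 8πr · 10
At r = 9: dS/dt = 720π cm²/s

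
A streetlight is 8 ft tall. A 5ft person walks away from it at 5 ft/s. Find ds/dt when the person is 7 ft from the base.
25/3 ft/s

By similar triangles: 8/(x+s) = 5/s
Solving: s = 5x/3
ds/dt = 5/3 · dx/dt = 5/3 · 5 = 25/3 ft/s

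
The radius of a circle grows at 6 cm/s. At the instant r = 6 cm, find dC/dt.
12π cm/s

C = 2πr
dC/dt = 2π · dr/dt = 2π · 6 = 12π cm/s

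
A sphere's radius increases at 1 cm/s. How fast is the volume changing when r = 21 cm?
1764π cm³/s

V = (4/3)πr³
dV/dt = dV/dr · dr/dt = 4πr² · 1
At r = 21: dV/dt = 1764π cm³/s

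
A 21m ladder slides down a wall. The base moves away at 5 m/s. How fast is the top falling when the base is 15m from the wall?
25√6/12 ≈ 5.103 m/s

x² + y² = 21²
2x·dx/dt + 2y·dy/dt = 0
dy/dt = -x/y · dx/dt = -15/(6√6) · 5 = -25√6/12 m/s
The top is descending at 25√6/12 ≈ 5.103 m/s.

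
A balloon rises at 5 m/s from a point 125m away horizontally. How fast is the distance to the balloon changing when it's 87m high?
435√23194/23194 ≈ 2.856 m/s

z² = 125² + y²
z = √(125² + 87²) = √23194
dz/dt = y/z · dy/dt = 87/√23194 · 5 = 435√23194/23194 ≈ 2.856 m/s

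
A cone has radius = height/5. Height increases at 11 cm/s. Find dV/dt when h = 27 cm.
8019π/25 cm³/s

V = (1/3)π(h/5)²h = πh³/75
dV/dt = πh²/25 · 11
At h = 27: dV/dt = 8019π/25 cm³/s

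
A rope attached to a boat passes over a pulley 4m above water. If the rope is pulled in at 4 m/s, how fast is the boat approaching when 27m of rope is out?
108√713/713 ≈ 4.045 m/s

rope² = x² + 4²
x = √(27² - 4²) = √713
dx/dt = (rope/x) · d(rope)/dt = (27/√713) · (-4) = -108√713/713 m/s
The boat approaches at 108√713/713 ≈ 4.045 m/s.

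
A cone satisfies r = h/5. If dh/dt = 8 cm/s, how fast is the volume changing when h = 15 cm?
72π cm³/s

V = (1/3)π(h/5)²h = πh³/75
dV/dt = πh²/25 · 8
At h = 15: dV/dt = 72π cm³/s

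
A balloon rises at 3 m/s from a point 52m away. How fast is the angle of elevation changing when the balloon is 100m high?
0.01228 rad/s

tan(θ) = y/52
sec²(θ) · dθ/dt = (1/52) · dy/dt
dθ/dt = cos²(θ)/52 · 3 = 52/(52² + 100²) · 3
dθ/dt = 0.01228 rad/s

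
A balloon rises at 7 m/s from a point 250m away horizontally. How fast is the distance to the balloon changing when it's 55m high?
77√2621/2621 ≈ 1.504 m/s

z² = 250² + y²
z = √(250² + 55²) = 5√2621
dz/dt = y/z · dy/dt = 55/(5√2621) · 7 = 77√2621/2621 ≈ 1.504 m/s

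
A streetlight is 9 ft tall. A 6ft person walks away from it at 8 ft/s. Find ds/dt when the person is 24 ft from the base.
16 ft/s

By similar triangles: 9/(x+s) = 6/s
Solving: s = 6x/3
ds/dt = 6/3 · dx/dt = 2 · 8 = 16 ft/s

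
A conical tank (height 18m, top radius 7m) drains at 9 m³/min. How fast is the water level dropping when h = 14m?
729/(2401π) ≈ 0.09665 m/min

r/h = 7/18, so r = (7/18)h
V = (1/3)πr²h = (1/3)π((7/18)h)²h = (49/972)πh³
dV/dh = (49/324)πh²
dh/dt = (dV/dt)/(dV/dh) = -9/((49/324)π·14²) = -729/(2401π) m/min
The level is dropping at 729/(2401π) ≈ 0.09665 m/min.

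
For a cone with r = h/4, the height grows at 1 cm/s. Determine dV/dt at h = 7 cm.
49π/16 cm³/s

V = (1/3)π(h/4)²h = πh³/48
dV/dt = πh²/16 · 1
At h = 7: dV/dt = 49π/16 cm³/s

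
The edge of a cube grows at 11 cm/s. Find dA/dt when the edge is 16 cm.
2112 cm²/s

A = 6s²
dA/dt = 12s · ds/dt = 12·16·11 = 2112 cm²/s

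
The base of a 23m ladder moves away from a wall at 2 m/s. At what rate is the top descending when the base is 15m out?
15√19/38 ≈ 1.721 m/s

x² + y² = 23²
2x·dx/dt + 2y·dy/dt = 0
dy/dt = -x/y · dx/dt = -15/(4√19) · 2 = -15√19/38 m/s
The top is descending at 15√19/38 ≈ 1.721 m/s.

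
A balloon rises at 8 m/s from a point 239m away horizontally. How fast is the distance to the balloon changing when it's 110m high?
880√69221/69221 ≈ 3.345 m/s

z² = 239² + y²
z = √(239² + 110²) = √69221
dz/dt = y/z · dy/dt = 110/√69221 · 8 = 880√69221/69221 ≈ 3.345 m/s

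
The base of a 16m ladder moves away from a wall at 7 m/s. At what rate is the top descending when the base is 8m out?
7√3/3 ≈ 4.041 m/s

x² + y² = 16²
2x·dx/dt + 2y·dy/dt = 0
dy/dt = -x/y · dx/dt = -8/(8√3) · 7 = -7√3/3 m/s
The top is descending at 7√3/3 ≈ 4.041 m/s.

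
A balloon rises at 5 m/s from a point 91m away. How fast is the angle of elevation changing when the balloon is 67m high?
0.03563 rad/s

tan(θ) = y/91
sec²(θ) · dθ/dt = (1/91) · dy/dt
dθ/dt = cos²(θ)/91 · 5 = 91/(91² + 67²) · 5
dθ/dt = 0.03563 rad/s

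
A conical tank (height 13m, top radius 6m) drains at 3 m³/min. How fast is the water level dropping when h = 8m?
169/(768π) ≈ 0.07004 m/min

r/h = 6/13, so r = (6/13)h
V = (1/3)πr²h = (1/3)π((6/13)h)²h = (12/169)πh³
dV/dh = (36/169)πh²
dh/dt = (dV/dt)/(dV/dh) = -3/((36/169)π·8²) = -169/(768π) m/min
The level is dropping at 169/(768π) ≈ 0.07004 m/min.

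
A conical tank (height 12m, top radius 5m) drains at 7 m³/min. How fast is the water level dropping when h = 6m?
28/(25π) ≈ 0.3565 m/min

r/h = 5/12, so r = (5/12)h
V = (1/3)πr²h = (1/3)π((5/12)h)²h = (25/432)πh³
dV/dh = (25/144)πh²
dh/dt = (dV/dt)/(dV/dh) = -7/((25/144)π·6²) = -28/(25π) m/min
The level is dropping at 28/(25π) ≈ 0.3565 m/min.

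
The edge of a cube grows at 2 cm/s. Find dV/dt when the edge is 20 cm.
2400 cm³/s

V = s³
dV/dt = 3s² · ds/dt = 3·20²·2 = 2400 cm³/s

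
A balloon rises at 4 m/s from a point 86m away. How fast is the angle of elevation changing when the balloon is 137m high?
0.013147 rad/s

tan(θ) = y/86
sec²(θ) · dθ/dt = (1/86) · dy/dt
dθ/dt = cos²(θ)/86 · 4 = 86/(86² + 137²) · 4
dθ/dt = 0.013147 rad/s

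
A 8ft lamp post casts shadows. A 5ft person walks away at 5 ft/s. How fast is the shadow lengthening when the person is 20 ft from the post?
25/3 ft/s

By similar triangles: 8/(x+s) = 5/s
Solving: s = 5x/3
ds/dt = 5/3 · dx/dt = 5/3 · 5 = 25/3 ft/s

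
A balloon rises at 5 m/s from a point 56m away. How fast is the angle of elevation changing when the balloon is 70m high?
0.034843 rad/s

tan(θ) = y/56
sec²(θ) · dθ/dt = (1/56) · dy/dt
dθ/dt = cos²(θ)/56 · 5 = 56/(56² + 70²) · 5
dθ/dt = 0.034843 rad/s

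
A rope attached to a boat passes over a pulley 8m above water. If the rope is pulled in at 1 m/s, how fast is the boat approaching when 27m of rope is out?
27√665/665 ≈ 1.047 m/s

rope² = x² + 8²
x = √(27² - 8²) = √665
dx/dt = (rope/x) · d(rope)/dt = (27/√665) · (-1) = -27√665/665 m/s
The boat approaches at 27√665/665 ≈ 1.047 m/s.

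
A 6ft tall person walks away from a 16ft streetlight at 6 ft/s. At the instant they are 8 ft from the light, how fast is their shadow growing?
18/5 ft/s

By similar triangles: 16/(x+s) = 6/s
Solving: s = 6x/10
ds/dt = 6/10 · dx/dt = 3/5 · 6 = 18/5 ft/s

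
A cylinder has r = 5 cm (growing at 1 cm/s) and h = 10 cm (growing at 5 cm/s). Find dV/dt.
225π cm³/s

V = πr²h
dV/dt = 2πrh·dr/dt + πr²·dh/dt
= 2π(5)(10)(1) + π(5)²(5)
= 225π cm³/s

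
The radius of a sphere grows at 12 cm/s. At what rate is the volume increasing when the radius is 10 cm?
4800π cm³/s

V = (4/3)πr³
dV/dt = dV/dr · dr/dt = 4πr² · 12
At r = 10: dV/dt = 4800π cm³/s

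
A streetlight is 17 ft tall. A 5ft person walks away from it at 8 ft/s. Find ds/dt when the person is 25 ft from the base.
10/3 ft/s

By similar triangles: 17/(x+s) = 5/s
Solving: s = 5x/12
ds/dt = 5/12 · dx/dt = 5/12 · 8 = 10/3 ft/s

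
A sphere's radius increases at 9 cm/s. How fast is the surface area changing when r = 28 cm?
2016π cm²/s

S = 4πr²
dS/dt = dS/dr · dr/dt = 8πr · 9
At r = 28: dS/dt = 2016π cm²/s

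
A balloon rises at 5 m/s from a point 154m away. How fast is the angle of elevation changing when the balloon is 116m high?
0.020715 rad/s

tan(θ) = y/154
sec²(θ) · dθ/dt = (1/154) · dy/dt
dθ/dt = cos²(θ)/154 · 5 = 154/(154² + 116²) · 5
dθ/dt = 0.020715 rad/s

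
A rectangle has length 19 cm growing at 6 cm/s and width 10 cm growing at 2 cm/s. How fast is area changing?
98 cm²/s

A = lw
dA/dt = w·dl/dt + l·dw/dt = 10·6 + 19·2 = 98 cm²/s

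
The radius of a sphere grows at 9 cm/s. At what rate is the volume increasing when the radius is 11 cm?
4356π cm³/s

V = (4/3)πr³
dV/dt = dV/dr · dr/dt = 4πr² · 9
At r = 11: dV/dt = 4356π cm³/s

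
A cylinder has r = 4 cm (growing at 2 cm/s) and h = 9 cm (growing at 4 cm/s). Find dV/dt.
208π cm³/s

V = πr²h
dV/dt = 2πrh·dr/dt + πr²·dh/dt
= 2π(4)(9)(2) + π(4)²(4)
= 208π cm³/s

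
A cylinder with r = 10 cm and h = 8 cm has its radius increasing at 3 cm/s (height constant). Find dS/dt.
168π cm²/s

S = 2πrh + 2πr² (lateral + bases)
dS/dt = (2πh + 4πr)·dr/dt = (2π·8 + 4π·10)·3
= 168π cm²/s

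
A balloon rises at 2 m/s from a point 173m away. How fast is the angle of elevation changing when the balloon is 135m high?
0.007185 rad/s

tan(θ) = y/173
sec²(θ) · dθ/dt = (1/173) · dy/dt
dθ/dt = cos²(θ)/173 · 2 = 173/(173² + 135²) · 2
dθ/dt = 0.007185 rad/s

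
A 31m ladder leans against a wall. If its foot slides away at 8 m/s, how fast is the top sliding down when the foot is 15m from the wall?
15√46/23 ≈ 4.423 m/s

x² + y² = 31²
2x·dx/dt + 2y·dy/dt = 0
dy/dt = -x/y · dx/dt = -15/(4√46) · 8 = -15√46/23 m/s
The top is descending at 15√46/23 ≈ 4.423 m/s.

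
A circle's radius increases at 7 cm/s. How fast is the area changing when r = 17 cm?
238π cm²/s

A = πr²
dA/dt = 2πr · dr/dt = 2π(17)(7) = 238π cm²/s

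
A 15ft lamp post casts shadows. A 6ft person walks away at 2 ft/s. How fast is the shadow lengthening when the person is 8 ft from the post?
4/3 ft/s

By similar triangles: 15/(x+s) = 6/s
Solving: s = 6x/9
ds/dt = 6/9 · dx/dt = 2/3 · 2 = 4/3 ft/s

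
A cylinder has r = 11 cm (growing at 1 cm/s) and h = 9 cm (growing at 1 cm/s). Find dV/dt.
319π cm³/s

V = πr²h
dV/dt = 2πrh·dr/dt + πr²·dh/dt
= 2π(11)(9)(1) + π(11)²(1)
= 319π cm³/s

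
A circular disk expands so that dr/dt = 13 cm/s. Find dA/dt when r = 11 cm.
286π cm²/s

A = πr²
dA/dt = 2πr · dr/dt = 2π(11)(13) = 286π cm²/s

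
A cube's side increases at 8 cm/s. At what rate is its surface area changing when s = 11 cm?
1056 cm²/s

A = 6s²
dA/dt = 12s · ds/dt = 12·11·8 = 1056 cm²/s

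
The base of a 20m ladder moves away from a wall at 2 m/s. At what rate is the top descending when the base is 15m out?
6√7/7 ≈ 2.268 m/s

x² + y² = 20²
2x·dx/dt + 2y·dy/dt = 0
dy/dt = -x/y · dx/dt = -15/(5√7) · 2 = -6√7/7 m/s
The top is descending at 6√7/7 ≈ 2.268 m/s.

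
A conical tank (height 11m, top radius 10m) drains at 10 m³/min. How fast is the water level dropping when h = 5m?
121/(250π) ≈ 0.1541 m/min

r/h = 10/11, so r = (10/11)h
V = (1/3)πr²h = (1/3)π((10/11)h)²h = (100/363)πh³
dV/dh = (100/121)πh²
dh/dt = (dV/dt)/(dV/dh) = -10/((100/121)π·5²) = -121/(250π) m/min
The level is dropping at 121/(250π) ≈ 0.1541 m/min.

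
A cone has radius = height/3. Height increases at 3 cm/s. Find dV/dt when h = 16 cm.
256π/3 cm³/s

V = (1/3)π(h/3)²h = πh³/27
dV/dt = πh²/9 · 3
At h = 16: dV/dt = 256π/3 cm³/s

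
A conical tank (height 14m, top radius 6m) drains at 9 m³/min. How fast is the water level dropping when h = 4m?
49/(16π) ≈ 0.9748 m/min

r/h = 6/14, so r = (3/7)h
V = (1/3)πr²h = (1/3)π((3/7)h)²h = (3/49)πh³
dV/dh = (9/49)πh²
dh/dt = (dV/dt)/(dV/dh) = -9/((9/49)π·4²) = -49/(16π) m/min
The level is dropping at 49/(16π) ≈ 0.9748 m/min.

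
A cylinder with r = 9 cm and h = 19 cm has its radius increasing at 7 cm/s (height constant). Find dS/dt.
518π cm²/s

S = 2πrh + 2πr² (lateral + bases)
dS/dt = (2πh + 4πr)·dr/dt = (2π·19 + 4π·9)·7
= 518π cm²/s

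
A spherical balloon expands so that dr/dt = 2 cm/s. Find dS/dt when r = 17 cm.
272π cm²/s

S = 4πr²
dS/dt = dS/dr · dr/dt = 8πr · 2
At r = 17: dS/dt = 272π cm²/s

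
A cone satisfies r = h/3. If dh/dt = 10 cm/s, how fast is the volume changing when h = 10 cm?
1000π/9 cm³/s

V = (1/3)π(h/3)²h = πh³/27
dV/dt = πh²/9 · 10
At h = 10: dV/dt = 1000π/9 cm³/s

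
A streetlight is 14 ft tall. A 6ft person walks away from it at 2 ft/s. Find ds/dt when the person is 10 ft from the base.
3/2 ft/s

By similar triangles: 14/(x+s) = 6/s
Solving: s = 6x/8
ds/dt = 6/8 · dx/dt = 3/4 · 2 = 3/2 ft/s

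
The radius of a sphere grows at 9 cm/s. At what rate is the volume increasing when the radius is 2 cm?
144π cm³/s

V = (4/3)πr³
dV/dt = dV/dr · dr/dt = 4πr² · 9
At r = 2: dV/dt = 144π cm³/s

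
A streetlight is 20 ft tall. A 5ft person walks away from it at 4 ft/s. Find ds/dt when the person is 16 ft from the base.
4/3 ft/s

By similar triangles: 20/(x+s) = 5/s
Solving: s = 5x/15
ds/dt = 5/15 · dx/dt = 1/3 · 4 = 4/3 ft/s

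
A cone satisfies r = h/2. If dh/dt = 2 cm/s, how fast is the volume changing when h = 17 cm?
289π/2 cm³/s

V = (1/3)π(h/2)²h = πh³/12
dV/dt = πh²/4 · 2
At h = 17: dV/dt = 289π/2 cm³/s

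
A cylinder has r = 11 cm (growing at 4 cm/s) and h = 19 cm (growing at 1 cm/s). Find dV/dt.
1793π cm³/s

V = πr²h
dV/dt = 2πrh·dr/dt + πr²·dh/dt
= 2π(11)(19)(4) + π(11)²(1)
= 1793π cm³/s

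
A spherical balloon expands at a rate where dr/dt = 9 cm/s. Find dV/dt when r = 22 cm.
17424π cm³/s

V = (4/3)πr³
dV/dt = dV/dr · dr/dt = 4πr² · 9
At r = 22: dV/dt = 17424π cm³/s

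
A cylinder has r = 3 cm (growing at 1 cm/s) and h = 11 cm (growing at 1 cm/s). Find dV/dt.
75π cm³/s

V = πr²h
dV/dt = 2πrh·dr/dt + πr²·dh/dt
= 2π(3)(11)(1) + π(3)²(1)
= 75π cm³/s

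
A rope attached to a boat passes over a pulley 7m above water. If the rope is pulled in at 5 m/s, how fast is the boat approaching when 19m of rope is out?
95√78/156 ≈ 5.378 m/s

rope² = x² + 7²
x = √(19² - 7²) = 2√78
dx/dt = (rope/x) · d(rope)/dt = (19/(2√78)) · (-5) = -95√78/156 m/s
The boat approaches at 95√78/156 ≈ 5.378 m/s.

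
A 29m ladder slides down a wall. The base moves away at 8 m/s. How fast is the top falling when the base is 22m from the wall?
176√357/357 ≈ 9.315 m/s

x² + y² = 29²
2x·dx/dt + 2y·dy/dt = 0
dy/dt = -x/y · dx/dt = -22/√357 · 8 = -176√357/357 m/s
The top is descending at 176√357/357 ≈ 9.315 m/s.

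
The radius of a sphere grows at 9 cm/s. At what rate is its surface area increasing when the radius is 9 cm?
648π cm²/s

S = 4πr²
dS/dt = dS/dr · dr/dt = 8πr · 9
At r = 9: dS/dt = 648π cm²/s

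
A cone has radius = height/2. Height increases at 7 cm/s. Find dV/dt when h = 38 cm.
2527π cm³/s

V = (1/3)π(h/2)²h = πh³/12
dV/dt = πh²/4 · 7
At h = 38: dV/dt = 2527π cm³/s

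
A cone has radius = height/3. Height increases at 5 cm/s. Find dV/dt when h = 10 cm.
500π/9 cm³/s

V = (1/3)π(h/3)²h = πh³/27
dV/dt = πh²/9 · 5
At h = 10: dV/dt = 500π/9 cm³/s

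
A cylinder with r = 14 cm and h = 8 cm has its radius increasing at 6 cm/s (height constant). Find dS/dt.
432π cm²/s

S = 2πrh + 2πr² (lateral + bases)
dS/dt = (2πh + 4πr)·dr/dt = (2π·8 + 4π·14)·6
= 432π cm²/s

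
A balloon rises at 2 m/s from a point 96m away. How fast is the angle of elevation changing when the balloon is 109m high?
0.009101 rad/s

tan(θ) = y/96
sec²(θ) · dθ/dt = (1/96) · dy/dt
dθ/dt = cos²(θ)/96 · 2 = 96/(96² + 109²) · 2
dθ/dt = 0.009101 rad/s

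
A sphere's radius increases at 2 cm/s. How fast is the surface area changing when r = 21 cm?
336π cm²/s

S = 4πr²
dS/dt = dS/dr · dr/dt = 8πr · 2
At r = 21: dS/dt = 336π cm²/s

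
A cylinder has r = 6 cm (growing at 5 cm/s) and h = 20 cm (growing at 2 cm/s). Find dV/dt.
1272π cm³/s

V = πr²h
dV/dt = 2πrh·dr/dt + πr²·dh/dt
= 2π(6)(20)(5) + π(6)²(2)
= 1272π cm³/s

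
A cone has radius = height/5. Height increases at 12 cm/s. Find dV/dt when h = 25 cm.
300π cm³/s

V = (1/3)π(h/5)²h = πh³/75
dV/dt = πh²/25 · 12
At h = 25: dV/dt = 300π cm³/s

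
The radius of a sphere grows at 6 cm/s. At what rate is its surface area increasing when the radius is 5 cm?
240π cm²/s

S = 4πr²
dS/dt = dS/dr · dr/dt = 8πr · 6
At r = 5: dS/dt = 240π cm²/s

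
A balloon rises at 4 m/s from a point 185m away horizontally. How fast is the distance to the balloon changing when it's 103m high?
206√44834/22417 ≈ 1.946 m/s

z² = 185² + y²
z = √(185² + 103²) = √44834
dz/dt = y/z · dy/dt = 103/√44834 · 4 = 206√44834/22417 ≈ 1.946 m/s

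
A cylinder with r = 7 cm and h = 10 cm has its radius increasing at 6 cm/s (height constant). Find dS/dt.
288π cm²/s

S = 2πrh + 2πr² (lateral + bases)
dS/dt = (2πh + 4πr)·dr/dt = (2π·10 + 4π·7)·6
= 288π cm²/s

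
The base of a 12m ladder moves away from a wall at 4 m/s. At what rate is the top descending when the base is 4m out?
√2 ≈ 1.414 m/s

x² + y² = 12²
2x·dx/dt + 2y·dy/dt = 0
dy/dt = -x/y · dx/dt = -4/(8√2) · 4 = -√2 m/s
The top is descending at √2 ≈ 1.414 m/s.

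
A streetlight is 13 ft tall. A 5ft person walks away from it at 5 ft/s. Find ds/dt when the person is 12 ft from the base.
25/8 ft/s

By similar triangles: 13/(x+s) = 5/s
Solving: s = 5x/8
ds/dt = 5/8 · dx/dt = 5/8 · 5 = 25/8 ft/s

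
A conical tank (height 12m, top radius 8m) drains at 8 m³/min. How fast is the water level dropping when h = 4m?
9/(8π) ≈ 0.3581 m/min

r/h = 8/12, so r = (2/3)h
V = (1/3)πr²h = (1/3)π((2/3)h)²h = (4/27)πh³
dV/dh = (4/9)πh²
dh/dt = (dV/dt)/(dV/dh) = -8/((4/9)π·4²) = -9/(8π) m/min
The level is dropping at 9/(8π) ≈ 0.3581 m/min.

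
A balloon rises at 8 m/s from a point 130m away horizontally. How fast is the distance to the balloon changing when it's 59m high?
472√20381/20381 ≈ 3.306 m/s

z² = 130² + y²
z = √(130² + 59²) = √20381
dz/dt = y/z · dy/dt = 59/√20381 · 8 = 472√20381/20381 ≈ 3.306 m/s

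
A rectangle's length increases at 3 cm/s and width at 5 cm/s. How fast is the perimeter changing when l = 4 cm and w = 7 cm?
16 cm/s

P = 2(l + w)
dP/dt = 2(dl/dt + dw/dt) = 2(3 + 5) = 16 cm/s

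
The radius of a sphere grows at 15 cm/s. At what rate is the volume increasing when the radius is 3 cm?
540π cm³/s

V = (4/3)πr³
dV/dt = dV/dr · dr/dt = 4πr² · 15
At r = 3: dV/dt = 540π cm³/s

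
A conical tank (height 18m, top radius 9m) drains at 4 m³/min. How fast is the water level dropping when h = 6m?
4/(9π) ≈ 0.1415 m/min

r/h = 9/18, so r = (1/2)h
V = (1/3)πr²h = (1/3)π((1/2)h)²h = (1/12)πh³
dV/dh = (1/4)πh²
dh/dt = (dV/dt)/(dV/dh) = -4/((1/4)π·6²) = -4/(9π) m/min
The level is dropping at 4/(9π) ≈ 0.1415 m/min.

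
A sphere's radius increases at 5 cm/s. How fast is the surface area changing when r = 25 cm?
1000π cm²/s

S = 4πr²
dS/dt = dS/dr · dr/dt = 8πr · 5
At r = 25: dS/dt = 1000π cm²/s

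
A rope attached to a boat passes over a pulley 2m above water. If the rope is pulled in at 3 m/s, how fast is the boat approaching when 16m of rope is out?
8√7/7 ≈ 3.024 m/s

rope² = x² + 2²
x = √(16² - 2²) = 6√7
dx/dt = (rope/x) · d(rope)/dt = (16/(6√7)) · (-3) = -8√7/7 m/s
The boat approaches at 8√7/7 ≈ 3.024 m/s.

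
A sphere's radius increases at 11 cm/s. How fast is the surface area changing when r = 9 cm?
792π cm²/s

S = 4πr²
dS/dt = dS/dr · dr/dt = 8πr · 11
At r = 9: dS/dt = 792π cm²/s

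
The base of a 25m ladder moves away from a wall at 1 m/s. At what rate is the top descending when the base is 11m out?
11√14/84 ≈ 0.49 m/s

x² + y² = 25²
2x·dx/dt + 2y·dy/dt = 0
dy/dt = -x/y · dx/dt = -11/(6√14) · 1 = -11√14/84 m/s
The top is descending at 11√14/84 ≈ 0.49 m/s.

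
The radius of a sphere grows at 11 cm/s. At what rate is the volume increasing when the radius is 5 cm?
1100π cm³/s

V = (4/3)πr³
dV/dt = dV/dr · dr/dt = 4πr² · 11
At r = 5: dV/dt = 1100π cm³/s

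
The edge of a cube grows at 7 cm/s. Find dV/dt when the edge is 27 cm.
15309 cm³/s

V = s³
dV/dt = 3s² · ds/dt = 3·27²·7 = 15309 cm³/s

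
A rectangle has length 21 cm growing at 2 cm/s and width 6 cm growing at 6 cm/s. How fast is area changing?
138 cm²/s

A = lw
dA/dt = w·dl/dt + l·dw/dt = 6·2 + 21·6 = 138 cm²/s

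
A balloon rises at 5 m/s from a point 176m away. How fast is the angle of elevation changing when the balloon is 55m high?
0.025882 rad/s

tan(θ) = y/176
sec²(θ) · dθ/dt = (1/176) · dy/dt
dθ/dt = cos²(θ)/176 · 5 = 176/(176² + 55²) · 5
dθ/dt = 0.025882 rad/s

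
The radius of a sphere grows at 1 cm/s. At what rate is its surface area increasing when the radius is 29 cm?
232π cm²/s

S = 4πr²
dS/dt = dS/dr · dr/dt = 8πr · 1
At r = 29: dS/dt = 232π cm²/s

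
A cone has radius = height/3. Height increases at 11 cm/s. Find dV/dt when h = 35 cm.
13475π/9 cm³/s

V = (1/3)π(h/3)²h = πh³/27
dV/dt = πh²/9 · 11
At h = 35: dV/dt = 13475π/9 cm³/s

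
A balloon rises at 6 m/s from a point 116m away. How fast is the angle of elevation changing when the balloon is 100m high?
0.029673 rad/s

tan(θ) = y/116
sec²(θ) · dθ/dt = (1/116) · dy/dt
dθ/dt = cos²(θ)/116 · 6 = 116/(116² + 100²) · 6
dθ/dt = 0.029673 rad/s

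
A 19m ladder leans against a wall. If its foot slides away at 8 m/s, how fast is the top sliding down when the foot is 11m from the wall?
22√15/15 ≈ 5.68 m/s

x² + y² = 19²
2x·dx/dt + 2y·dy/dt = 0
dy/dt = -x/y · dx/dt = -11/(4√15) · 8 = -22√15/15 m/s
The top is descending at 22√15/15 ≈ 5.68 m/s.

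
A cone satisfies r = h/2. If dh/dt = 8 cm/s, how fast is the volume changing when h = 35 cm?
2450π cm³/s

V = (1/3)π(h/2)²h = πh³/12
dV/dt = πh²/4 · 8
At h = 35: dV/dt = 2450π cm³/s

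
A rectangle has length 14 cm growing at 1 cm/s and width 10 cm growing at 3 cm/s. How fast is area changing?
52 cm²/s

A = lw
dA/dt = w·dl/dt + l·dw/dt = 10·1 + 14·3 = 52 cm²/s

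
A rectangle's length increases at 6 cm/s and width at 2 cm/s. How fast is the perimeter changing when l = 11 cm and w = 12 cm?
16 cm/s

P = 2(l + w)
dP/dt = 2(dl/dt + dw/dt) = 2(6 + 2) = 16 cm/s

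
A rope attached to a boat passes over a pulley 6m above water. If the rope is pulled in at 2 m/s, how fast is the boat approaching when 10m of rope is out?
5/2 = 2.5 m/s

rope² = x² + 6²
x = √(10² - 6²) = 8
dx/dt = (rope/x) · d(rope)/dt = (10/8) · (-2) = -5/2 m/s
The boat approaches at 5/2 = 2.5 m/s.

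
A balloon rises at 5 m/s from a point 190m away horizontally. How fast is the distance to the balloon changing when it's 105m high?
21√1885/377 ≈ 2.418 m/s

z² = 190² + y²
z = √(190² + 105²) = 5√1885
dz/dt = y/z · dy/dt = 105/(5√1885) · 5 = 21√1885/377 ≈ 2.418 m/s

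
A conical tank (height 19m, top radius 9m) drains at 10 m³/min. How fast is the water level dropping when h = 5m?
722/(405π) ≈ 0.5675 m/min

r/h = 9/19, so r = (9/19)h
V = (1/3)πr²h = (1/3)π((9/19)h)²h = (27/361)πh³
dV/dh = (81/361)πh²
dh/dt = (dV/dt)/(dV/dh) = -10/((81/361)π·5²) = -722/(405π) m/min
The level is dropping at 722/(405π) ≈ 0.5675 m/min.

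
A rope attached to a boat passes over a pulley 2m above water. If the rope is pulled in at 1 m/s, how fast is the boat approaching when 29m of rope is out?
29√93/279 ≈ 1.002 m/s

rope² = x² + 2²
x = √(29² - 2²) = 3√93
dx/dt = (rope/x) · d(rope)/dt = (29/(3√93)) · (-1) = -29√93/279 m/s
The boat approaches at 29√93/279 ≈ 1.002 m/s.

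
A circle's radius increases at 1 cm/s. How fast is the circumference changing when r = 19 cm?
2π cm/s

C = 2πr
dC/dt = 2π · dr/dt = 2π · 1 = 2π cm/s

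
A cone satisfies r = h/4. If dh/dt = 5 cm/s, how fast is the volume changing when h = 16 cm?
80π cm³/s

V = (1/3)π(h/4)²h = πh³/48
dV/dt = πh²/16 · 5
At h = 16: dV/dt = 80π cm³/s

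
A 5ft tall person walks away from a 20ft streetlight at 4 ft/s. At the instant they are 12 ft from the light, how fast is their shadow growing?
4/3 ft/s

By similar triangles: 20/(x+s) = 5/s
Solving: s = 5x/15
ds/dt = 5/15 · dx/dt = 1/3 · 4 = 4/3 ft/s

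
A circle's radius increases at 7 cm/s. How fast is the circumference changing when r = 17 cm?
14π cm/s

C = 2πr
dC/dt = 2π · dr/dt = 2π · 7 = 14π cm/s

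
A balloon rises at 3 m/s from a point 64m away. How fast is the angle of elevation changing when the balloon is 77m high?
0.019152 rad/s

tan(θ) = y/64
sec²(θ) · dθ/dt = (1/64) · dy/dt
dθ/dt = cos²(θ)/64 · 3 = 64/(64² + 77²) · 3
dθ/dt = 0.019152 rad/s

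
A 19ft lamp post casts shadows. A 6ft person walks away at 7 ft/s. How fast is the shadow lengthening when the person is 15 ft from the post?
42/13 ft/s

By similar triangles: 19/(x+s) = 6/s
Solving: s = 6x/13
ds/dt = 6/13 · dx/dt = 6/13 · 7 = 42/13 ft/s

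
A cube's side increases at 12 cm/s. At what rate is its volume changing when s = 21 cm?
15876 cm³/s

V = s³
dV/dt = 3s² · ds/dt = 3·21²·12 = 15876 cm³/s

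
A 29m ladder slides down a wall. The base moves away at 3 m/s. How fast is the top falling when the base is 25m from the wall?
25√6/12 ≈ 5.103 m/s

x² + y² = 29²
2x·dx/dt + 2y·dy/dt = 0
dy/dt = -x/y · dx/dt = -25/(6√6) · 3 = -25√6/12 m/s
The top is descending at 25√6/12 ≈ 5.103 m/s.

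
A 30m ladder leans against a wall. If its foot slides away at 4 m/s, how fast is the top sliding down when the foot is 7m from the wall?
28√851/851 ≈ 0.9598 m/s

x² + y² = 30²
2x·dx/dt + 2y·dy/dt = 0
dy/dt = -x/y · dx/dt = -7/√851 · 4 = -28√851/851 m/s
The top is descending at 28√851/851 ≈ 0.9598 m/s.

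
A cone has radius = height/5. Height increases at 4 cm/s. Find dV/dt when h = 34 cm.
4624π/25 cm³/s

V = (1/3)π(h/5)²h = πh³/75
dV/dt = πh²/25 · 4
At h = 34: dV/dt = 4624π/25 cm³/s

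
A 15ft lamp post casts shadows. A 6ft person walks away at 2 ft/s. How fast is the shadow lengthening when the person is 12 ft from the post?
4/3 ft/s

By similar triangles: 15/(x+s) = 6/s
Solving: s = 6x/9
ds/dt = 6/9 · dx/dt = 2/3 · 2 = 4/3 ft/s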